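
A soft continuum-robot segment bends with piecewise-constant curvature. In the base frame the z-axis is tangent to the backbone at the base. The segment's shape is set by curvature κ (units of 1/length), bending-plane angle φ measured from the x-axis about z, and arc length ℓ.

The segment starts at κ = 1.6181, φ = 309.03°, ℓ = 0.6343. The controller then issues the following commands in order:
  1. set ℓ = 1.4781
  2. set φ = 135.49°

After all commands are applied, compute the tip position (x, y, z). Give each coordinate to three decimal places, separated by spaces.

-0.763 0.750 0.421

initial: κ=1.6181, φ=309.03°, ℓ=0.6343
cmd 1: set ℓ=1.4781 → (κ,φ,ℓ)=(1.6181,309.03°,1.4781) → tip=(0.6740,-0.8314,0.4212)
cmd 2: set φ=135.49° → (κ,φ,ℓ)=(1.6181,135.49°,1.4781) → tip=(-0.7632,0.7503,0.4212)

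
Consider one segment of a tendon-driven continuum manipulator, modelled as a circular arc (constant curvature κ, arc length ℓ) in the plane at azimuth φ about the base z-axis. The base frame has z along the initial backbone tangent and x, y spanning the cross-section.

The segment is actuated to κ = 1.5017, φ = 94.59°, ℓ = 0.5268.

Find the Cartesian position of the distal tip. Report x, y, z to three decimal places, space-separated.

θ = κ·ℓ = 1.5017 × 0.5268 = 0.79110 rad
ρ = (1 − cos θ)/κ = (1 − 0.70307)/1.5017 = 0.19773
z = sin θ / κ = 0.71112/1.5017 = 0.47355
x = ρ cos φ = 0.19773 × cos(94.59°) = -0.01582
y = ρ sin φ = 0.19773 × sin(94.59°) = 0.19710

-0.016 0.197 0.474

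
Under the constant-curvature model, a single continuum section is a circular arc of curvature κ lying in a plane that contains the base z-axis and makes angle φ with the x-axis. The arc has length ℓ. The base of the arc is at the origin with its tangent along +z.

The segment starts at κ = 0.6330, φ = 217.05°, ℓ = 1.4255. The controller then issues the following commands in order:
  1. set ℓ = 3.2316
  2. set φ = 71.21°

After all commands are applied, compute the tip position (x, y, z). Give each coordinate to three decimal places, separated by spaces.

0.741 2.179 1.405

initial: κ=0.6330, φ=217.05°, ℓ=1.4255
cmd 1: set ℓ=3.2316 → (κ,φ,ℓ)=(0.6330,217.05°,3.2316) → tip=(-1.8372,-1.3870,1.4050)
cmd 2: set φ=71.21° → (κ,φ,ℓ)=(0.6330,71.21°,3.2316) → tip=(0.7415,2.1793,1.4050)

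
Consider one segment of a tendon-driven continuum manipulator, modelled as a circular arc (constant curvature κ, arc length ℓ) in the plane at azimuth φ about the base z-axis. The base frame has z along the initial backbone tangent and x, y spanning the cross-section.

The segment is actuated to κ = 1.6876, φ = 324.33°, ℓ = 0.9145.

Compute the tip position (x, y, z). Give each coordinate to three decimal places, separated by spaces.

0.468 -0.336 0.592

θ = κ·ℓ = 1.6876 × 0.9145 = 1.54331 rad
ρ = (1 − cos θ)/κ = (1 − 0.02748)/1.6876 = 0.57627
z = sin θ / κ = 0.99962/1.6876 = 0.59233
x = ρ cos φ = 0.57627 × cos(324.33°) = 0.46816
y = ρ sin φ = 0.57627 × sin(324.33°) = -0.33603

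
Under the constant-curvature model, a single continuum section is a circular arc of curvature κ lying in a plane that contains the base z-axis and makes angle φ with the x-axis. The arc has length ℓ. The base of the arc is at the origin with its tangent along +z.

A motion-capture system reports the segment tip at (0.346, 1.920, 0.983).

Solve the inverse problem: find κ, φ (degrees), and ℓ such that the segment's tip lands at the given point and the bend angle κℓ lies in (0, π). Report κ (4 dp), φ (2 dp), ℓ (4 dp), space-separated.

ρ = √(x²+y²) = √(0.346² + 1.920²) = 1.95093
φ = atan2(y, x) mod 360° = atan2(1.920, 0.346) = 79.7845°
|p|² = ρ² + z² = 1.95093² + 0.983² = 4.77240
κ = 2ρ / |p|² = 2×1.95093 / 4.77240 = 0.81759
θ = 2·atan2(ρ, z) = 2·atan2(1.95093, 0.983) = 2.20813 rad
ℓ = θ/κ = 2.20813/0.81759 = 2.70079

0.8176 79.78 2.7008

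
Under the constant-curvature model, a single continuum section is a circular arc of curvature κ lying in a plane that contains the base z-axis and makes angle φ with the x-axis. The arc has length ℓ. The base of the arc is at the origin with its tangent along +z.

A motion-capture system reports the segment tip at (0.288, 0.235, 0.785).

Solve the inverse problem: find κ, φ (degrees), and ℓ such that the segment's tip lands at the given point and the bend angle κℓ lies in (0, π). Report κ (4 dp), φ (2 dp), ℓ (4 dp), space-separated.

ρ = √(x²+y²) = √(0.288² + 0.235²) = 0.37171
φ = atan2(y, x) mod 360° = atan2(0.235, 0.288) = 39.2135°
|p|² = ρ² + z² = 0.37171² + 0.785² = 0.75439
κ = 2ρ / |p|² = 2×0.37171 / 0.75439 = 0.98546
θ = 2·atan2(ρ, z) = 2·atan2(0.37171, 0.785) = 0.88448 rad
ℓ = θ/κ = 0.88448/0.98546 = 0.89753

0.9855 39.21 0.8975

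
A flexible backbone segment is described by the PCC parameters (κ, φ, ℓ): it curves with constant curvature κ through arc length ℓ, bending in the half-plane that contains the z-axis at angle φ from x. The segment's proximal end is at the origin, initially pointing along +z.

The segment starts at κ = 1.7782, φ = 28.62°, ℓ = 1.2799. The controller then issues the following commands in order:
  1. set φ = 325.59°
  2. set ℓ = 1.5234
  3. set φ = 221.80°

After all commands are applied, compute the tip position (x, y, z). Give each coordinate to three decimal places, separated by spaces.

-0.800 -0.715 0.236

initial: κ=1.7782, φ=28.62°, ℓ=1.2799
cmd 1: set φ=325.59° → (κ,φ,ℓ)=(1.7782,325.59°,1.2799) → tip=(0.7647,-0.5238,0.4283)
cmd 2: set ℓ=1.5234 → (κ,φ,ℓ)=(1.7782,325.59°,1.5234) → tip=(0.8852,-0.6063,0.2358)
cmd 3: set φ=221.80° → (κ,φ,ℓ)=(1.7782,221.80°,1.5234) → tip=(-0.7998,-0.7151,0.2358)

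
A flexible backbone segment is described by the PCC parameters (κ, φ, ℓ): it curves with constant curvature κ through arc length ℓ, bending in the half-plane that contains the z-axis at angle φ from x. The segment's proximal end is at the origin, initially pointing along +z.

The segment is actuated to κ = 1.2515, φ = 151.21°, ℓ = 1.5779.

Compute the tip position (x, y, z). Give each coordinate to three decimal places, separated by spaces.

-0.976 0.536 0.735

θ = κ·ℓ = 1.2515 × 1.5779 = 1.97474 rad
ρ = (1 − cos θ)/κ = (1 − -0.39305)/1.2515 = 1.11310
z = sin θ / κ = 0.91952/1.2515 = 0.73473
x = ρ cos φ = 1.11310 × cos(151.21°) = -0.97551
y = ρ sin φ = 1.11310 × sin(151.21°) = 0.53607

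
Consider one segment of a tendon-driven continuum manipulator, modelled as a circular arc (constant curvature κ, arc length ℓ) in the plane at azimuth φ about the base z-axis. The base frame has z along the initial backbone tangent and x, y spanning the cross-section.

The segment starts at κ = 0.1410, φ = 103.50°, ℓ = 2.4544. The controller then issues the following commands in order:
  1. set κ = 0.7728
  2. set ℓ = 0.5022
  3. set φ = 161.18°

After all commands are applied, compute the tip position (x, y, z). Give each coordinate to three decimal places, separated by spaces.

-0.091 0.031 0.490

initial: κ=0.1410, φ=103.50°, ℓ=2.4544
cmd 1: set κ=0.7728 → (κ,φ,ℓ)=(0.7728,103.50°,2.4544) → tip=(-0.3988,1.6612,1.2259)
cmd 2: set ℓ=0.5022 → (κ,φ,ℓ)=(0.7728,103.50°,0.5022) → tip=(-0.0225,0.0936,0.4897)
cmd 3: set φ=161.18° → (κ,φ,ℓ)=(0.7728,161.18°,0.5022) → tip=(-0.0911,0.0310,0.4897)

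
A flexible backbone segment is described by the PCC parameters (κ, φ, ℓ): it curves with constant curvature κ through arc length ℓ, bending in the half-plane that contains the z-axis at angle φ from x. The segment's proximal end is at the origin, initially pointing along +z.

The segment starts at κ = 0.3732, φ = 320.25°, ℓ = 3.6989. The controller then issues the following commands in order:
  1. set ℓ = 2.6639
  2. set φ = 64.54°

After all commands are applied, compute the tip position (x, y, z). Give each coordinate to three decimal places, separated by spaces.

initial: κ=0.3732, φ=320.25°, ℓ=3.6989
cmd 1: set ℓ=2.6639 → (κ,φ,ℓ)=(0.3732,320.25°,2.6639) → tip=(0.9369,-0.7793,2.2463)
cmd 2: set φ=64.54° → (κ,φ,ℓ)=(0.3732,64.54°,2.6639) → tip=(0.5239,1.1003,2.2463)

0.524 1.100 2.246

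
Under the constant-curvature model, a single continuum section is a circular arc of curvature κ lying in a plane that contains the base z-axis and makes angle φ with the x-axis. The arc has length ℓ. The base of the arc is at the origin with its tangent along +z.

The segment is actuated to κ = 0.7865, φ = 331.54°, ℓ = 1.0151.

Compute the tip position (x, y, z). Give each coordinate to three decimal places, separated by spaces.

0.338 -0.183 0.911

θ = κ·ℓ = 0.7865 × 1.0151 = 0.79838 rad
ρ = (1 − cos θ)/κ = (1 − 0.69787)/0.7865 = 0.38414
z = sin θ / κ = 0.71622/0.7865 = 0.91065
x = ρ cos φ = 0.38414 × cos(331.54°) = 0.33772
y = ρ sin φ = 0.38414 × sin(331.54°) = -0.18306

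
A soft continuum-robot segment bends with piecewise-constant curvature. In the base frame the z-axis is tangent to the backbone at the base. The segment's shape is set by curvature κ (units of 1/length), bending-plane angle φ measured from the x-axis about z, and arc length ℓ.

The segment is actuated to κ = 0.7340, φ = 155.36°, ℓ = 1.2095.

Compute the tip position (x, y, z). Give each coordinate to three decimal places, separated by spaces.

θ = κ·ℓ = 0.7340 × 1.2095 = 0.88777 rad
ρ = (1 − cos θ)/κ = (1 − 0.63114)/0.7340 = 0.50253
z = sin θ / κ = 0.77567/0.7340 = 1.05677
x = ρ cos φ = 0.50253 × cos(155.36°) = -0.45677
y = ρ sin φ = 0.50253 × sin(155.36°) = 0.20951

-0.457 0.210 1.057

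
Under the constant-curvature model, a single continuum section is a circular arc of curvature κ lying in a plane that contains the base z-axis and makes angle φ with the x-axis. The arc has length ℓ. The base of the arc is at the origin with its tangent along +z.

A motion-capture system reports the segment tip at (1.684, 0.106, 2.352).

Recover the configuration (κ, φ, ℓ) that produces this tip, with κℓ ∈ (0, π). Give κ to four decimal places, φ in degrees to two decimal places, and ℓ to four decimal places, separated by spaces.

ρ = √(x²+y²) = √(1.684² + 0.106²) = 1.68733
φ = atan2(y, x) mod 360° = atan2(0.106, 1.684) = 3.6018°
|p|² = ρ² + z² = 1.68733² + 2.352² = 8.37900
κ = 2ρ / |p|² = 2×1.68733 / 8.37900 = 0.40275
θ = 2·atan2(ρ, z) = 2·atan2(1.68733, 2.352) = 1.24462 rad
ℓ = θ/κ = 1.24462/0.40275 = 3.09029

0.4028 3.60 3.0903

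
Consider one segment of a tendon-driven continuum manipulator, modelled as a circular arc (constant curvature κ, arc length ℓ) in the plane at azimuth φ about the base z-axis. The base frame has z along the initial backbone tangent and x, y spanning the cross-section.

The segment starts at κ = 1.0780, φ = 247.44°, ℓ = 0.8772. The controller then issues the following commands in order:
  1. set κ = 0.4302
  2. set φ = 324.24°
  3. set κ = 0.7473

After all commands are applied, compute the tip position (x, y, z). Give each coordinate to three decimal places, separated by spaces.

initial: κ=1.0780, φ=247.44°, ℓ=0.8772
cmd 1: set κ=0.4302 → (κ,φ,ℓ)=(0.4302,247.44°,0.8772) → tip=(-0.0627,-0.1510,0.8565)
cmd 2: set φ=324.24° → (κ,φ,ℓ)=(0.4302,324.24°,0.8772) → tip=(0.1327,-0.0956,0.8565)
cmd 3: set κ=0.7473 → (κ,φ,ℓ)=(0.7473,324.24°,0.8772) → tip=(0.2251,-0.1621,0.8157)

0.225 -0.162 0.816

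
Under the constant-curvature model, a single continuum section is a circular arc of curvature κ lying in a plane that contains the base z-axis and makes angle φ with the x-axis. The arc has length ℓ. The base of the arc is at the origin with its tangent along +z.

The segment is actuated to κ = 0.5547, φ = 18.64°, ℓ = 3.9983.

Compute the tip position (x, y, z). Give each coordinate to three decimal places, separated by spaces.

θ = κ·ℓ = 0.5547 × 3.9983 = 2.21786 rad
ρ = (1 − cos θ)/κ = (1 − -0.60284)/0.5547 = 2.88957
z = sin θ / κ = 0.79786/0.5547 = 1.43836
x = ρ cos φ = 2.88957 × cos(18.64°) = 2.73800
y = ρ sin φ = 2.88957 × sin(18.64°) = 0.92357

2.738 0.924 1.438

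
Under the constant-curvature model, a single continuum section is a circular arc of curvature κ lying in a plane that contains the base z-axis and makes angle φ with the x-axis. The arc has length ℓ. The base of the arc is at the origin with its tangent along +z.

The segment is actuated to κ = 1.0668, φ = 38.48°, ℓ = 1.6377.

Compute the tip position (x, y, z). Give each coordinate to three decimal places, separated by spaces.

θ = κ·ℓ = 1.0668 × 1.6377 = 1.74710 rad
ρ = (1 − cos θ)/κ = (1 − -0.17539)/1.0668 = 1.10179
z = sin θ / κ = 0.98450/1.0668 = 0.92285
x = ρ cos φ = 1.10179 × cos(38.48°) = 0.86251
y = ρ sin φ = 1.10179 × sin(38.48°) = 0.68558

0.863 0.686 0.923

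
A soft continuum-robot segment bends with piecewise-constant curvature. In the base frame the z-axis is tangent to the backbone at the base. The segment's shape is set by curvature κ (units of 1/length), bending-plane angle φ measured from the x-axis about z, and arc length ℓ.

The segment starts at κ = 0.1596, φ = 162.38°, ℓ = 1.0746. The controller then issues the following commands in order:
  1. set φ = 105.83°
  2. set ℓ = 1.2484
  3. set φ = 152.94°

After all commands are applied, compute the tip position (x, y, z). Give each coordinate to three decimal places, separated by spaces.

-0.110 0.056 1.240

initial: κ=0.1596, φ=162.38°, ℓ=1.0746
cmd 1: set φ=105.83° → (κ,φ,ℓ)=(0.1596,105.83°,1.0746) → tip=(-0.0251,0.0884,1.0693)
cmd 2: set ℓ=1.2484 → (κ,φ,ℓ)=(0.1596,105.83°,1.2484) → tip=(-0.0338,0.1193,1.2402)
cmd 3: set φ=152.94° → (κ,φ,ℓ)=(0.1596,152.94°,1.2484) → tip=(-0.1104,0.0564,1.2402)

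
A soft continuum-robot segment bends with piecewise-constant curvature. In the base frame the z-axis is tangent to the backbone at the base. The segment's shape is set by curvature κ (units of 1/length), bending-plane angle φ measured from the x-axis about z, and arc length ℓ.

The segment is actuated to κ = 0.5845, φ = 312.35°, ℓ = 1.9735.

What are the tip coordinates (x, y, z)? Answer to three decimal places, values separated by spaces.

θ = κ·ℓ = 0.5845 × 1.9735 = 1.15351 rad
ρ = (1 − cos θ)/κ = (1 − 0.40528)/0.5845 = 1.01748
z = sin θ / κ = 0.91419/0.5845 = 1.56406
x = ρ cos φ = 1.01748 × cos(312.35°) = 0.68544
y = ρ sin φ = 1.01748 × sin(312.35°) = -0.75197

0.685 -0.752 1.564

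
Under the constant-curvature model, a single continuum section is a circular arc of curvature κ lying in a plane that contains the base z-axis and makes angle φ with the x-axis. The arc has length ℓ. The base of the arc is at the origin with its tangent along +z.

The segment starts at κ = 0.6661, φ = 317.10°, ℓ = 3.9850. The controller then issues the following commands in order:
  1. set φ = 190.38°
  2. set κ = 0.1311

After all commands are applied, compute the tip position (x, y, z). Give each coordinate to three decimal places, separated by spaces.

-1.001 -0.183 3.806

initial: κ=0.6661, φ=317.10°, ℓ=3.9850
cmd 1: set φ=190.38° → (κ,φ,ℓ)=(0.6661,190.38°,3.9850) → tip=(-2.7816,-0.5095,0.7028)
cmd 2: set κ=0.1311 → (κ,φ,ℓ)=(0.1311,190.38°,3.9850) → tip=(-1.0008,-0.1833,3.8062)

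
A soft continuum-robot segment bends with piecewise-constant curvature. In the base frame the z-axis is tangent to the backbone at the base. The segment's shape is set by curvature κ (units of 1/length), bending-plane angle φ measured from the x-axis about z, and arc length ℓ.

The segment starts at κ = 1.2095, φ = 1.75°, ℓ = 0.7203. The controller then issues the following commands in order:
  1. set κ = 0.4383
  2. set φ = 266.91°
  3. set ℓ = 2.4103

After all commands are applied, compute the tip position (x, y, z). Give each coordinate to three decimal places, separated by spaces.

-0.062 -1.157 1.986

initial: κ=1.2095, φ=1.75°, ℓ=0.7203
cmd 1: set κ=0.4383 → (κ,φ,ℓ)=(0.4383,1.75°,0.7203) → tip=(0.1127,0.0034,0.7084)
cmd 2: set φ=266.91° → (κ,φ,ℓ)=(0.4383,266.91°,0.7203) → tip=(-0.0061,-0.1126,0.7084)
cmd 3: set ℓ=2.4103 → (κ,φ,ℓ)=(0.4383,266.91°,2.4103) → tip=(-0.0625,-1.1574,1.9863)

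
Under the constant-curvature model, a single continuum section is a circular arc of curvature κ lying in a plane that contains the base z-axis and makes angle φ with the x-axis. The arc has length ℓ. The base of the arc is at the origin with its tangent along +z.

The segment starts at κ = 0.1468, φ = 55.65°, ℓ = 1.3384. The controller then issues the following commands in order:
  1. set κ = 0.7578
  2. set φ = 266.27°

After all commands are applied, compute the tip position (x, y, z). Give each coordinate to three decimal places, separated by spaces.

-0.040 -0.621 1.120

initial: κ=0.1468, φ=55.65°, ℓ=1.3384
cmd 1: set κ=0.7578 → (κ,φ,ℓ)=(0.7578,55.65°,1.3384) → tip=(0.3512,0.5139,1.1205)
cmd 2: set φ=266.27° → (κ,φ,ℓ)=(0.7578,266.27°,1.3384) → tip=(-0.0405,-0.6212,1.1205)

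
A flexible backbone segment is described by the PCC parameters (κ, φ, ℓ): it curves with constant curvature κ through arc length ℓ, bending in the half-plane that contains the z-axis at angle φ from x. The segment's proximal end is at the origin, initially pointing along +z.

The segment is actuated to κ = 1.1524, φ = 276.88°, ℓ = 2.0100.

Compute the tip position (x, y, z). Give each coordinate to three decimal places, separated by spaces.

0.174 -1.446 0.638

θ = κ·ℓ = 1.1524 × 2.0100 = 2.31632 rad
ρ = (1 − cos θ)/κ = (1 − -0.67836)/1.1524 = 1.45640
z = sin θ / κ = 0.73473/1.1524 = 0.63757
x = ρ cos φ = 1.45640 × cos(276.88°) = 0.17446
y = ρ sin φ = 1.45640 × sin(276.88°) = -1.44592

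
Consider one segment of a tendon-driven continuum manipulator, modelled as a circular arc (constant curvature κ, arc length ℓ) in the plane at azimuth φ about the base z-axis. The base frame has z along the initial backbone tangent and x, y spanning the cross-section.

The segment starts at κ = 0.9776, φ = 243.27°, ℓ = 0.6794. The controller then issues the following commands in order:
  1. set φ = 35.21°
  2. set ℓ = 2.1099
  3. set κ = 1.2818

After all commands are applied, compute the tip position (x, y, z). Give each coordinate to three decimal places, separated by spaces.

1.215 0.857 0.330

initial: κ=0.9776, φ=243.27°, ℓ=0.6794
cmd 1: set φ=35.21° → (κ,φ,ℓ)=(0.9776,35.21°,0.6794) → tip=(0.1777,0.1254,0.6305)
cmd 2: set ℓ=2.1099 → (κ,φ,ℓ)=(0.9776,35.21°,2.1099) → tip=(1.2305,0.8683,0.9017)
cmd 3: set κ=1.2818 → (κ,φ,ℓ)=(1.2818,35.21°,2.1099) → tip=(1.2149,0.8573,0.3303)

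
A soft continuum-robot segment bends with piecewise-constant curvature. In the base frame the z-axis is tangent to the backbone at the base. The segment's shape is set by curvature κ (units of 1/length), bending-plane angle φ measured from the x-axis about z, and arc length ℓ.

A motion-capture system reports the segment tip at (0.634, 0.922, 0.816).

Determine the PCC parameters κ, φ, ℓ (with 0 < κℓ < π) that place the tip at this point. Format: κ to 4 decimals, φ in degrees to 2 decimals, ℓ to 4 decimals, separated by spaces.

ρ = √(x²+y²) = √(0.634² + 0.922²) = 1.11895
φ = atan2(y, x) mod 360° = atan2(0.922, 0.634) = 55.4862°
|p|² = ρ² + z² = 1.11895² + 0.816² = 1.91790
κ = 2ρ / |p|² = 2×1.11895 / 1.91790 = 1.16685
θ = 2·atan2(ρ, z) = 2·atan2(1.11895, 0.816) = 1.88141 rad
ℓ = θ/κ = 1.88141/1.16685 = 1.61238

1.1668 55.49 1.6124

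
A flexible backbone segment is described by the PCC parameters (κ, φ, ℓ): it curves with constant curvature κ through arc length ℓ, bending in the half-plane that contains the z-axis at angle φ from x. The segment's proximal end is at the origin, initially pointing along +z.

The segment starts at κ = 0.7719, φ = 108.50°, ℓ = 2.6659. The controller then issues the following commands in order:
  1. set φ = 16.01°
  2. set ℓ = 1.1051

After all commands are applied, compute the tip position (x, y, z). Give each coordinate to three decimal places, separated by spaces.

initial: κ=0.7719, φ=108.50°, ℓ=2.6659
cmd 1: set φ=16.01° → (κ,φ,ℓ)=(0.7719,16.01°,2.6659) → tip=(1.8280,0.5245,1.1449)
cmd 2: set ℓ=1.1051 → (κ,φ,ℓ)=(0.7719,16.01°,1.1051) → tip=(0.4262,0.1223,0.9759)

0.426 0.122 0.976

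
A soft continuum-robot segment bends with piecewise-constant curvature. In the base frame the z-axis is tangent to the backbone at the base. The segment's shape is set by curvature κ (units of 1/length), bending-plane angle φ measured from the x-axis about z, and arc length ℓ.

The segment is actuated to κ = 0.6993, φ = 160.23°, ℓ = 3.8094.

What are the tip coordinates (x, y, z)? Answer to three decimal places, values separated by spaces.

-2.541 0.913 0.657

θ = κ·ℓ = 0.6993 × 3.8094 = 2.66391 rad
ρ = (1 − cos θ)/κ = (1 − -0.88806)/0.6993 = 2.69993
z = sin θ / κ = 0.45972/0.6993 = 0.65740
x = ρ cos φ = 2.69993 × cos(160.23°) = -2.54079
y = ρ sin φ = 2.69993 × sin(160.23°) = 0.91324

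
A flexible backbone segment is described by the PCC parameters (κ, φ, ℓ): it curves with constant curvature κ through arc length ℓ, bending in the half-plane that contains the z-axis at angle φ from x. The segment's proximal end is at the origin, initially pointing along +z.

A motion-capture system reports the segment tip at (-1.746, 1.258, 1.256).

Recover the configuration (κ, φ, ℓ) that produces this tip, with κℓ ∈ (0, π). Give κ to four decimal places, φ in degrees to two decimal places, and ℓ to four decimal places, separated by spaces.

0.6932 144.23 3.0076

ρ = √(x²+y²) = √(-1.746² + 1.258²) = 2.15199
φ = atan2(y, x) mod 360° = atan2(1.258, -1.746) = 144.2271°
|p|² = ρ² + z² = 2.15199² + 1.256² = 6.20862
κ = 2ρ / |p|² = 2×2.15199 / 6.20862 = 0.69323
θ = 2·atan2(ρ, z) = 2·atan2(2.15199, 1.256) = 2.08498 rad
ℓ = θ/κ = 2.08498/0.69323 = 3.00764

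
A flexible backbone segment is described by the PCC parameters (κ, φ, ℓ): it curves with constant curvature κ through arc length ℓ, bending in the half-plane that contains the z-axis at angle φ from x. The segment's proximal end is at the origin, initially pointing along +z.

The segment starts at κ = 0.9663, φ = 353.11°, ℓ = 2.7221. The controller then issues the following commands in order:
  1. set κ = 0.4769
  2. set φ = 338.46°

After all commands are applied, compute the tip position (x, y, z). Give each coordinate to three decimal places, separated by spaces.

initial: κ=0.9663, φ=353.11°, ℓ=2.7221
cmd 1: set κ=0.4769 → (κ,φ,ℓ)=(0.4769,353.11°,2.7221) → tip=(1.5212,-0.1838,2.0194)
cmd 2: set φ=338.46° → (κ,φ,ℓ)=(0.4769,338.46°,2.7221) → tip=(1.4253,-0.5626,2.0194)

1.425 -0.563 2.019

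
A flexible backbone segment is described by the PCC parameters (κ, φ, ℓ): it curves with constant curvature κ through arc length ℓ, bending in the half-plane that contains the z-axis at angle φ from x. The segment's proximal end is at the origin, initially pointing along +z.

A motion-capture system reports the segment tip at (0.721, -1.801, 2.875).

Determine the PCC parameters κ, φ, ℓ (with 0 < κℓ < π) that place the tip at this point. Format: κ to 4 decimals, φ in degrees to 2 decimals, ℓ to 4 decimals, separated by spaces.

0.3225 291.82 3.6807

ρ = √(x²+y²) = √(0.721² + -1.801²) = 1.93996
φ = atan2(y, x) mod 360° = atan2(-1.801, 0.721) = 291.8179°
|p|² = ρ² + z² = 1.93996² + 2.875² = 12.02907
κ = 2ρ / |p|² = 2×1.93996 / 12.02907 = 0.32255
θ = 2·atan2(ρ, z) = 2·atan2(1.93996, 2.875) = 1.18718 rad
ℓ = θ/κ = 1.18718/0.32255 = 3.68067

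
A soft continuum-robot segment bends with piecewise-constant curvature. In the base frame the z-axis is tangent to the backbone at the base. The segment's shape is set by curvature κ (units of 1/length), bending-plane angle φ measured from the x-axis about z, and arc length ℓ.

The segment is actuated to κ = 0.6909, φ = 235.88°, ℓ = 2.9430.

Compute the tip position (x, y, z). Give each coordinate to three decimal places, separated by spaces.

-1.174 -1.733 1.295

θ = κ·ℓ = 0.6909 × 2.9430 = 2.03332 rad
ρ = (1 − cos θ)/κ = (1 − -0.44621)/0.6909 = 2.09322
z = sin θ / κ = 0.89493/0.6909 = 1.29531
x = ρ cos φ = 2.09322 × cos(235.88°) = -1.17415
y = ρ sin φ = 2.09322 × sin(235.88°) = -1.73290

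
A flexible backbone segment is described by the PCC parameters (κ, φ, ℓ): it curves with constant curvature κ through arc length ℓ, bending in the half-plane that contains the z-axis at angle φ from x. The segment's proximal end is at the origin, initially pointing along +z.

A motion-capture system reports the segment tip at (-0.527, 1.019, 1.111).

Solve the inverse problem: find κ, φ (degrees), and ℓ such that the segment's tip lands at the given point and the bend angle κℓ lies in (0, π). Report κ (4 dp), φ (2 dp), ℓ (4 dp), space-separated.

0.8996 117.35 1.7817

ρ = √(x²+y²) = √(-0.527² + 1.019²) = 1.14721
φ = atan2(y, x) mod 360° = atan2(1.019, -0.527) = 117.3468°
|p|² = ρ² + z² = 1.14721² + 1.111² = 2.55041
κ = 2ρ / |p|² = 2×1.14721 / 2.55041 = 0.89963
θ = 2·atan2(ρ, z) = 2·atan2(1.14721, 1.111) = 1.60286 rad
ℓ = θ/κ = 1.60286/0.89963 = 1.78170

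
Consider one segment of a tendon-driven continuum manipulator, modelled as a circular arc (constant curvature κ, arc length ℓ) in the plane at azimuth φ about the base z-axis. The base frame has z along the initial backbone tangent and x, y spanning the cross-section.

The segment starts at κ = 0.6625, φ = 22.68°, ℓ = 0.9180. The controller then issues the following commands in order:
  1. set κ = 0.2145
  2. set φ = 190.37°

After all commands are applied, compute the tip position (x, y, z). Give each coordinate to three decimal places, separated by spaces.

-0.089 -0.016 0.912

initial: κ=0.6625, φ=22.68°, ℓ=0.9180
cmd 1: set κ=0.2145 → (κ,φ,ℓ)=(0.2145,22.68°,0.9180) → tip=(0.0831,0.0347,0.9121)
cmd 2: set φ=190.37° → (κ,φ,ℓ)=(0.2145,190.37°,0.9180) → tip=(-0.0886,-0.0162,0.9121)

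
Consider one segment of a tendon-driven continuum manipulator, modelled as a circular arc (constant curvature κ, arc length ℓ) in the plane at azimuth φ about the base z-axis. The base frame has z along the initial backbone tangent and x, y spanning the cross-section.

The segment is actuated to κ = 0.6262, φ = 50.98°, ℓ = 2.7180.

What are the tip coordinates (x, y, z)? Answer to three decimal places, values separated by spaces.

θ = κ·ℓ = 0.6262 × 2.7180 = 1.70201 rad
ρ = (1 − cos θ)/κ = (1 − -0.13084)/0.6262 = 1.80588
z = sin θ / κ = 0.99140/0.6262 = 1.58321
x = ρ cos φ = 1.80588 × cos(50.98°) = 1.13696
y = ρ sin φ = 1.80588 × sin(50.98°) = 1.40303

1.137 1.403 1.583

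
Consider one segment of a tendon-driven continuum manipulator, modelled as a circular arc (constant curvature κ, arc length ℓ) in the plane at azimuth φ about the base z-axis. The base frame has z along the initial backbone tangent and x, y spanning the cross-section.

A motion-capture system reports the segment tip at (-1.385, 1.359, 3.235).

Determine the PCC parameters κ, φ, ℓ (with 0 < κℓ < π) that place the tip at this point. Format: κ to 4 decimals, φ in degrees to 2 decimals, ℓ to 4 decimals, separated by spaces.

ρ = √(x²+y²) = √(-1.385² + 1.359²) = 1.94039
φ = atan2(y, x) mod 360° = atan2(1.359, -1.385) = 135.5429°
|p|² = ρ² + z² = 1.94039² + 3.235² = 14.23033
κ = 2ρ / |p|² = 2×1.94039 / 14.23033 = 0.27271
θ = 2·atan2(ρ, z) = 2·atan2(1.94039, 3.235) = 1.08056 rad
ℓ = θ/κ = 1.08056/0.27271 = 3.96228

0.2727 135.54 3.9623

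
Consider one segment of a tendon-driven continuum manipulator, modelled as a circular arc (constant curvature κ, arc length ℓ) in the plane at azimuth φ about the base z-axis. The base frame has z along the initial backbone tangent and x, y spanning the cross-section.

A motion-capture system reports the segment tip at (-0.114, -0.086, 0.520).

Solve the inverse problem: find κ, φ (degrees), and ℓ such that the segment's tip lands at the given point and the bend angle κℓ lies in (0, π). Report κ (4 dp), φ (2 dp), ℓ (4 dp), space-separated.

0.9821 217.03 0.5458

ρ = √(x²+y²) = √(-0.114² + -0.086²) = 0.14280
φ = atan2(y, x) mod 360° = atan2(-0.086, -0.114) = 217.0304°
|p|² = ρ² + z² = 0.14280² + 0.520² = 0.29079
κ = 2ρ / |p|² = 2×0.14280 / 0.29079 = 0.98215
θ = 2·atan2(ρ, z) = 2·atan2(0.14280, 0.520) = 0.53602 rad
ℓ = θ/κ = 0.53602/0.98215 = 0.54576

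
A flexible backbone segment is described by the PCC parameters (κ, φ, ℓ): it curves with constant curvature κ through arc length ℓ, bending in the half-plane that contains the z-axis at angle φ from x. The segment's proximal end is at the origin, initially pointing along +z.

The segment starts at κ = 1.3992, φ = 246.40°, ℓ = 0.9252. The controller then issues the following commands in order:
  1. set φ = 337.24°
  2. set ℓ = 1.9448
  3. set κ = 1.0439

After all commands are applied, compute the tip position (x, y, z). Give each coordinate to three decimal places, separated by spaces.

1.275 -0.535 0.859

initial: κ=1.3992, φ=246.40°, ℓ=0.9252
cmd 1: set φ=337.24° → (κ,φ,ℓ)=(1.3992,337.24°,0.9252) → tip=(0.4793,-0.2011,0.6876)
cmd 2: set ℓ=1.9448 → (κ,φ,ℓ)=(1.3992,337.24°,1.9448) → tip=(1.2607,-0.5289,0.2917)
cmd 3: set κ=1.0439 → (κ,φ,ℓ)=(1.0439,337.24°,1.9448) → tip=(1.2750,-0.5349,0.8586)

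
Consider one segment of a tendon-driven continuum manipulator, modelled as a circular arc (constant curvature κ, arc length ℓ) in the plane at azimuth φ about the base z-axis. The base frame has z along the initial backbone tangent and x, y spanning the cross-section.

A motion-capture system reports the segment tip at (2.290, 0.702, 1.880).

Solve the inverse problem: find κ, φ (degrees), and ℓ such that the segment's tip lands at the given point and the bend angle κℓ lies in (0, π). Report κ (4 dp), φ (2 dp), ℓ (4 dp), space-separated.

0.5167 17.04 3.5043

ρ = √(x²+y²) = √(2.290² + 0.702²) = 2.39518
φ = atan2(y, x) mod 360° = atan2(0.702, 2.290) = 17.0429°
|p|² = ρ² + z² = 2.39518² + 1.880² = 9.27130
κ = 2ρ / |p|² = 2×2.39518 / 9.27130 = 0.51669
θ = 2·atan2(ρ, z) = 2·atan2(2.39518, 1.880) = 1.81065 rad
ℓ = θ/κ = 1.81065/0.51669 = 3.50434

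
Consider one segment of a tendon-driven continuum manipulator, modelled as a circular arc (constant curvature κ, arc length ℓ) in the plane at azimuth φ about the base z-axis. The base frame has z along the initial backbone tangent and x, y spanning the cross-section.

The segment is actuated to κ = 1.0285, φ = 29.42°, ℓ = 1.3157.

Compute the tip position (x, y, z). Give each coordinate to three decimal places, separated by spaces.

0.664 0.374 0.949

θ = κ·ℓ = 1.0285 × 1.3157 = 1.35320 rad
ρ = (1 − cos θ)/κ = (1 − 0.21589)/1.0285 = 0.76239
z = sin θ / κ = 0.97642/1.0285 = 0.94936
x = ρ cos φ = 0.76239 × cos(29.42°) = 0.66407
y = ρ sin φ = 0.76239 × sin(29.42°) = 0.37449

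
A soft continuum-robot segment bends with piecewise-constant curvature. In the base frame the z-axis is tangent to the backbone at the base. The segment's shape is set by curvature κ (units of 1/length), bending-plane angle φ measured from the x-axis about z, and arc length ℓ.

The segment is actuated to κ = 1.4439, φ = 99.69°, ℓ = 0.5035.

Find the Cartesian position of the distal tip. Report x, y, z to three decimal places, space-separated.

-0.029 0.173 0.460

θ = κ·ℓ = 1.4439 × 0.5035 = 0.72700 rad
ρ = (1 − cos θ)/κ = (1 − 0.74717)/1.4439 = 0.17510
z = sin θ / κ = 0.66463/1.4439 = 0.46030
x = ρ cos φ = 0.17510 × cos(99.69°) = -0.02947
y = ρ sin φ = 0.17510 × sin(99.69°) = 0.17260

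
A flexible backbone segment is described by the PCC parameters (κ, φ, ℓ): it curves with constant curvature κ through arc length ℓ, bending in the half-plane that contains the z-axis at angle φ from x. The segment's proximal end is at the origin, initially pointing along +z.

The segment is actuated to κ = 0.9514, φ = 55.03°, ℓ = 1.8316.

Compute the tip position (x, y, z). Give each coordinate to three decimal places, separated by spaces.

0.705 1.009 1.036

θ = κ·ℓ = 0.9514 × 1.8316 = 1.74258 rad
ρ = (1 − cos θ)/κ = (1 − -0.17094)/0.9514 = 1.23076
z = sin θ / κ = 0.98528/0.9514 = 1.03561
x = ρ cos φ = 1.23076 × cos(55.03°) = 0.70541
y = ρ sin φ = 1.23076 × sin(55.03°) = 1.00855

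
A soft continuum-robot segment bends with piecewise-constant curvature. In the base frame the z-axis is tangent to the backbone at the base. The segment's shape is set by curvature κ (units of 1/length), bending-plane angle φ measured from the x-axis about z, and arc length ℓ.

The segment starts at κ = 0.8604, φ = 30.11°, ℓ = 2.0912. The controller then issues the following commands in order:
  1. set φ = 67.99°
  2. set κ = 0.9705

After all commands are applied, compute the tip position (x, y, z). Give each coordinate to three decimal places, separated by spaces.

0.557 1.378 0.924

initial: κ=0.8604, φ=30.11°, ℓ=2.0912
cmd 1: set φ=67.99° → (κ,φ,ℓ)=(0.8604,67.99°,2.0912) → tip=(0.5342,1.3216,1.1320)
cmd 2: set κ=0.9705 → (κ,φ,ℓ)=(0.9705,67.99°,2.0912) → tip=(0.5571,1.3783,0.9239)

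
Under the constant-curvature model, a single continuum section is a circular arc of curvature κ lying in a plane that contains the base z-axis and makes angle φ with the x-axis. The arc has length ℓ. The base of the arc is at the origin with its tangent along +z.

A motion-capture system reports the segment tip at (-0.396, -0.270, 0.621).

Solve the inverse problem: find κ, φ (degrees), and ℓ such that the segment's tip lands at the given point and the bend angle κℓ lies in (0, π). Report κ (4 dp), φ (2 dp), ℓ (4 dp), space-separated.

ρ = √(x²+y²) = √(-0.396² + -0.270²) = 0.47929
φ = atan2(y, x) mod 360° = atan2(-0.270, -0.396) = 214.2869°
|p|² = ρ² + z² = 0.47929² + 0.621² = 0.61536
κ = 2ρ / |p|² = 2×0.47929 / 0.61536 = 1.55775
θ = 2·atan2(ρ, z) = 2·atan2(0.47929, 0.621) = 1.31461 rad
ℓ = θ/κ = 1.31461/1.55775 = 0.84392

1.5578 214.29 0.8439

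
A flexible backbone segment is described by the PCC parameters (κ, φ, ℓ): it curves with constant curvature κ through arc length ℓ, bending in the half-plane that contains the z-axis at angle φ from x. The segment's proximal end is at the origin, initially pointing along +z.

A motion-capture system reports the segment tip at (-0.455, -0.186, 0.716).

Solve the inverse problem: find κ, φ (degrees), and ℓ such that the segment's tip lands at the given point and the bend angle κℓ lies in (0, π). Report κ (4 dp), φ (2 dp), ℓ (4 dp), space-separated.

1.3034 202.23 0.9232

ρ = √(x²+y²) = √(-0.455² + -0.186²) = 0.49155
φ = atan2(y, x) mod 360° = atan2(-0.186, -0.455) = 202.2343°
|p|² = ρ² + z² = 0.49155² + 0.716² = 0.75428
κ = 2ρ / |p|² = 2×0.49155 / 0.75428 = 1.30337
θ = 2·atan2(ρ, z) = 2·atan2(0.49155, 0.716) = 1.20325 rad
ℓ = θ/κ = 1.20325/1.30337 = 0.92318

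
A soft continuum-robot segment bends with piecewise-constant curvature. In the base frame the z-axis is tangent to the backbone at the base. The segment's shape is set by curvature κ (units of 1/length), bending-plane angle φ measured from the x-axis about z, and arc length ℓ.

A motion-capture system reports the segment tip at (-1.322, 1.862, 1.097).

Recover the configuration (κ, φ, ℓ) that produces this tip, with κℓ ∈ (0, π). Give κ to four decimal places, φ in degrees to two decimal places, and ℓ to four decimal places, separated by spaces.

ρ = √(x²+y²) = √(-1.322² + 1.862²) = 2.28358
φ = atan2(y, x) mod 360° = atan2(1.862, -1.322) = 125.3743°
|p|² = ρ² + z² = 2.28358² + 1.097² = 6.41814
κ = 2ρ / |p|² = 2×2.28358 / 6.41814 = 0.71160
θ = 2·atan2(ρ, z) = 2·atan2(2.28358, 1.097) = 2.24592 rad
ℓ = θ/κ = 2.24592/0.71160 = 3.15615

0.7116 125.37 3.1562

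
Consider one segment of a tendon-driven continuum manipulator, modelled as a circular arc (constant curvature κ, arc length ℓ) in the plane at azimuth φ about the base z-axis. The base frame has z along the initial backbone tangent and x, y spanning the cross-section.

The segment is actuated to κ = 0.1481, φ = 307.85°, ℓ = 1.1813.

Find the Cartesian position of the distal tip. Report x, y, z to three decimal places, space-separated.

θ = κ·ℓ = 0.1481 × 1.1813 = 0.17495 rad
ρ = (1 − cos θ)/κ = (1 − 0.98474)/0.1481 = 0.10307
z = sin θ / κ = 0.17406/0.1481 = 1.17528
x = ρ cos φ = 0.10307 × cos(307.85°) = 0.06324
y = ρ sin φ = 0.10307 × sin(307.85°) = -0.08139

0.063 -0.081 1.175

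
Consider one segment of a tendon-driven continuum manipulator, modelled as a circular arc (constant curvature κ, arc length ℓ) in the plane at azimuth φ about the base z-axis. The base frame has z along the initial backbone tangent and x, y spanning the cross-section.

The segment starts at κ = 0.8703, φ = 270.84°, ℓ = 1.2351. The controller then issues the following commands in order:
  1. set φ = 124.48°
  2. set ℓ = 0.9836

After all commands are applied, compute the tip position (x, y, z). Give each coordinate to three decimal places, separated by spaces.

-0.224 0.326 0.868

initial: κ=0.8703, φ=270.84°, ℓ=1.2351
cmd 1: set φ=124.48° → (κ,φ,ℓ)=(0.8703,124.48°,1.2351) → tip=(-0.3410,0.4965,1.0106)
cmd 2: set ℓ=0.9836 → (κ,φ,ℓ)=(0.8703,124.48°,0.9836) → tip=(-0.2241,0.3264,0.8678)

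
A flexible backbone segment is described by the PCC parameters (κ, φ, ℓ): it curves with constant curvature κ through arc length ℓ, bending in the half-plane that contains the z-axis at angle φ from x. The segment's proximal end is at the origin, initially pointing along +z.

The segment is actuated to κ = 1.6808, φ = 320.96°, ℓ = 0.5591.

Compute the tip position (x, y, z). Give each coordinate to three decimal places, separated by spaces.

θ = κ·ℓ = 1.6808 × 0.5591 = 0.93974 rad
ρ = (1 − cos θ)/κ = (1 − 0.59000)/1.6808 = 0.24393
z = sin θ / κ = 0.80740/1.6808 = 0.48037
x = ρ cos φ = 0.24393 × cos(320.96°) = 0.18946
y = ρ sin φ = 0.24393 × sin(320.96°) = -0.15364

0.189 -0.154 0.480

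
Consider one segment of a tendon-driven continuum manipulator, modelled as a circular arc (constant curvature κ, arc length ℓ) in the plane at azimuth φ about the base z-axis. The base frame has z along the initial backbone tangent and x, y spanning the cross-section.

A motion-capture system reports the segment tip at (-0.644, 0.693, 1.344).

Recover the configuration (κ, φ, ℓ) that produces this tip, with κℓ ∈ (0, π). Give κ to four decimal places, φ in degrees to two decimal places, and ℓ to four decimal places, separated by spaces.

ρ = √(x²+y²) = √(-0.644² + 0.693²) = 0.94604
φ = atan2(y, x) mod 360° = atan2(0.693, -0.644) = 132.9011°
|p|² = ρ² + z² = 0.94604² + 1.344² = 2.70132
κ = 2ρ / |p|² = 2×0.94604 / 2.70132 = 0.70043
θ = 2·atan2(ρ, z) = 2·atan2(0.94604, 1.344) = 1.22667 rad
ℓ = θ/κ = 1.22667/0.70043 = 1.75133

0.7004 132.90 1.7513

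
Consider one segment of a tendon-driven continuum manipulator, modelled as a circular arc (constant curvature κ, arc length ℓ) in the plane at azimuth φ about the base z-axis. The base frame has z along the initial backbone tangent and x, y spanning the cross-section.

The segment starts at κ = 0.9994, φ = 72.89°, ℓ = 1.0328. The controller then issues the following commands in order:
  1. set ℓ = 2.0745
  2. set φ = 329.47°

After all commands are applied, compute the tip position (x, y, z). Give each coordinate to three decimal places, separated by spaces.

initial: κ=0.9994, φ=72.89°, ℓ=1.0328
cmd 1: set ℓ=2.0745 → (κ,φ,ℓ)=(0.9994,72.89°,2.0745) → tip=(0.4362,1.4169,0.8769)
cmd 2: set φ=329.47° → (κ,φ,ℓ)=(0.9994,329.47°,2.0745) → tip=(1.2769,-0.7531,0.8769)

1.277 -0.753 0.877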